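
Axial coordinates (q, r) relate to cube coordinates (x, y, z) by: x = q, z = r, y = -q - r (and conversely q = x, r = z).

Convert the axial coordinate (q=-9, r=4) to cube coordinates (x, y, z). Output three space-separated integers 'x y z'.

x = q = -9
z = r = 4
y = -x - z = -(-9) - (4) = 5

Answer: -9 5 4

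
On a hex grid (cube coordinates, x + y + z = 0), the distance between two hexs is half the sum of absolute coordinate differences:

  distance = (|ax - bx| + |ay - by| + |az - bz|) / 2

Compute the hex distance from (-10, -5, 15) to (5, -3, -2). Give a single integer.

|ax - bx| = |-10 - 5| = 15
|ay - by| = |-5 - (-3)| = 2
|az - bz| = |15 - (-2)| = 17
distance = (15 + 2 + 17) / 2 = 34 / 2 = 17

Answer: 17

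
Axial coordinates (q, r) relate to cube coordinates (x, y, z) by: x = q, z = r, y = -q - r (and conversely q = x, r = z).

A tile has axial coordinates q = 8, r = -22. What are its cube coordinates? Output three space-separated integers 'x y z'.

x = q = 8
z = r = -22
y = -x - z = -(8) - (-22) = 14

Answer: 8 14 -22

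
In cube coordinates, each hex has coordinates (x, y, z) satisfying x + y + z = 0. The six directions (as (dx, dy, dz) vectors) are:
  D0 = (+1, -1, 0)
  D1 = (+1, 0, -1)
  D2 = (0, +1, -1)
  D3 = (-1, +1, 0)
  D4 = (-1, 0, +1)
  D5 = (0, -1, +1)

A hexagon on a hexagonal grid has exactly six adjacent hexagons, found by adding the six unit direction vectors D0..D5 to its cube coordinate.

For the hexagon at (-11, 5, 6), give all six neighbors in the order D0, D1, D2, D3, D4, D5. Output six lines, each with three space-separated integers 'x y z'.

Answer: -10 4 6
-10 5 5
-11 6 5
-12 6 6
-12 5 7
-11 4 7

Derivation:
Center: (-11, 5, 6). Add each direction:
  D0: (-11, 5, 6) + (1, -1, 0) = (-10, 4, 6)
  D1: (-11, 5, 6) + (1, 0, -1) = (-10, 5, 5)
  D2: (-11, 5, 6) + (0, 1, -1) = (-11, 6, 5)
  D3: (-11, 5, 6) + (-1, 1, 0) = (-12, 6, 6)
  D4: (-11, 5, 6) + (-1, 0, 1) = (-12, 5, 7)
  D5: (-11, 5, 6) + (0, -1, 1) = (-11, 4, 7)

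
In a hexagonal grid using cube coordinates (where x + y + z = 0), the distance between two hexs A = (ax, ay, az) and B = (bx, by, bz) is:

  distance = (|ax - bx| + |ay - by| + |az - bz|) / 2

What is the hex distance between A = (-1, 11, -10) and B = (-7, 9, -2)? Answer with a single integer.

|ax - bx| = |-1 - (-7)| = 6
|ay - by| = |11 - 9| = 2
|az - bz| = |-10 - (-2)| = 8
distance = (6 + 2 + 8) / 2 = 16 / 2 = 8

Answer: 8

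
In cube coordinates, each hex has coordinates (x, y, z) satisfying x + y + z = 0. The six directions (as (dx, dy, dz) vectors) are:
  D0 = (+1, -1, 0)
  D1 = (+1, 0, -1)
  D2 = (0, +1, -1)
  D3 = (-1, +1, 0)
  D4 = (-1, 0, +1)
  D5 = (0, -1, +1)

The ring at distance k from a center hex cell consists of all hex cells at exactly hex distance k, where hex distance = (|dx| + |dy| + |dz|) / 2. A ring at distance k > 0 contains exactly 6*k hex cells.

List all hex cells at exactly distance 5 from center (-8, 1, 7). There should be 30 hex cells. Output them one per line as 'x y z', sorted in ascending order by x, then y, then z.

Walk ring at distance 5 from (-8, 1, 7):
Start at center + D4*5 = (-13, 1, 12)
  hex 0: (-13, 1, 12)
  hex 1: (-12, 0, 12)
  hex 2: (-11, -1, 12)
  hex 3: (-10, -2, 12)
  hex 4: (-9, -3, 12)
  hex 5: (-8, -4, 12)
  hex 6: (-7, -4, 11)
  hex 7: (-6, -4, 10)
  hex 8: (-5, -4, 9)
  hex 9: (-4, -4, 8)
  hex 10: (-3, -4, 7)
  hex 11: (-3, -3, 6)
  hex 12: (-3, -2, 5)
  hex 13: (-3, -1, 4)
  hex 14: (-3, 0, 3)
  hex 15: (-3, 1, 2)
  hex 16: (-4, 2, 2)
  hex 17: (-5, 3, 2)
  hex 18: (-6, 4, 2)
  hex 19: (-7, 5, 2)
  hex 20: (-8, 6, 2)
  hex 21: (-9, 6, 3)
  hex 22: (-10, 6, 4)
  hex 23: (-11, 6, 5)
  hex 24: (-12, 6, 6)
  hex 25: (-13, 6, 7)
  hex 26: (-13, 5, 8)
  hex 27: (-13, 4, 9)
  hex 28: (-13, 3, 10)
  hex 29: (-13, 2, 11)
Sorted: 30 hexes.

Answer: -13 1 12
-13 2 11
-13 3 10
-13 4 9
-13 5 8
-13 6 7
-12 0 12
-12 6 6
-11 -1 12
-11 6 5
-10 -2 12
-10 6 4
-9 -3 12
-9 6 3
-8 -4 12
-8 6 2
-7 -4 11
-7 5 2
-6 -4 10
-6 4 2
-5 -4 9
-5 3 2
-4 -4 8
-4 2 2
-3 -4 7
-3 -3 6
-3 -2 5
-3 -1 4
-3 0 3
-3 1 2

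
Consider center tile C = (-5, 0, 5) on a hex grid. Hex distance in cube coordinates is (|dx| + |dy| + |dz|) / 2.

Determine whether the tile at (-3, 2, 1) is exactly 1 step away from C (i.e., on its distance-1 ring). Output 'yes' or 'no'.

Answer: no

Derivation:
|px - cx| = |-3 - (-5)| = 2
|py - cy| = |2 - 0| = 2
|pz - cz| = |1 - 5| = 4
distance = (2+2+4)/2 = 8/2 = 4
radius = 1; distance != radius -> no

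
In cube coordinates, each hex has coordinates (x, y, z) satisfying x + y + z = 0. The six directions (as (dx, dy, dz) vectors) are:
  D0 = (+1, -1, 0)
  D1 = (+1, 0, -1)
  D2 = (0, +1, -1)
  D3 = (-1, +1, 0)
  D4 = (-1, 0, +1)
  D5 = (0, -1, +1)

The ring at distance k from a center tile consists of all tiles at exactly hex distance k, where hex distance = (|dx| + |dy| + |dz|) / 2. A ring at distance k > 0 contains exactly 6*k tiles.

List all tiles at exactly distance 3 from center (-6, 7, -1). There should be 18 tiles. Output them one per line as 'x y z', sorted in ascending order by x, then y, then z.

Walk ring at distance 3 from (-6, 7, -1):
Start at center + D4*3 = (-9, 7, 2)
  hex 0: (-9, 7, 2)
  hex 1: (-8, 6, 2)
  hex 2: (-7, 5, 2)
  hex 3: (-6, 4, 2)
  hex 4: (-5, 4, 1)
  hex 5: (-4, 4, 0)
  hex 6: (-3, 4, -1)
  hex 7: (-3, 5, -2)
  hex 8: (-3, 6, -3)
  hex 9: (-3, 7, -4)
  hex 10: (-4, 8, -4)
  hex 11: (-5, 9, -4)
  hex 12: (-6, 10, -4)
  hex 13: (-7, 10, -3)
  hex 14: (-8, 10, -2)
  hex 15: (-9, 10, -1)
  hex 16: (-9, 9, 0)
  hex 17: (-9, 8, 1)
Sorted: 18 hexes.

Answer: -9 7 2
-9 8 1
-9 9 0
-9 10 -1
-8 6 2
-8 10 -2
-7 5 2
-7 10 -3
-6 4 2
-6 10 -4
-5 4 1
-5 9 -4
-4 4 0
-4 8 -4
-3 4 -1
-3 5 -2
-3 6 -3
-3 7 -4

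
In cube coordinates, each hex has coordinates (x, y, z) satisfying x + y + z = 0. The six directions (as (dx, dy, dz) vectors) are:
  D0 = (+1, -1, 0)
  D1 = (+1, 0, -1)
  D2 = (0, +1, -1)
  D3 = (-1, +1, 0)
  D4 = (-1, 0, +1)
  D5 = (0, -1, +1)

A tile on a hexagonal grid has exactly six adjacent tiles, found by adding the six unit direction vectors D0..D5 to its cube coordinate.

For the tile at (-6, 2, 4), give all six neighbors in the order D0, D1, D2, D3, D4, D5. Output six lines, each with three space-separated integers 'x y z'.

Answer: -5 1 4
-5 2 3
-6 3 3
-7 3 4
-7 2 5
-6 1 5

Derivation:
Center: (-6, 2, 4). Add each direction:
  D0: (-6, 2, 4) + (1, -1, 0) = (-5, 1, 4)
  D1: (-6, 2, 4) + (1, 0, -1) = (-5, 2, 3)
  D2: (-6, 2, 4) + (0, 1, -1) = (-6, 3, 3)
  D3: (-6, 2, 4) + (-1, 1, 0) = (-7, 3, 4)
  D4: (-6, 2, 4) + (-1, 0, 1) = (-7, 2, 5)
  D5: (-6, 2, 4) + (0, -1, 1) = (-6, 1, 5)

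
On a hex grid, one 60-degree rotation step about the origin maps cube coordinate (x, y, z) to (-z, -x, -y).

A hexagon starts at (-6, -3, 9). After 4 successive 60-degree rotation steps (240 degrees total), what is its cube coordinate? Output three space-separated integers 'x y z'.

Start: (-6, -3, 9)
Step 1: (-6, -3, 9) -> (-(9), -(-6), -(-3)) = (-9, 6, 3)
Step 2: (-9, 6, 3) -> (-(3), -(-9), -(6)) = (-3, 9, -6)
Step 3: (-3, 9, -6) -> (-(-6), -(-3), -(9)) = (6, 3, -9)
Step 4: (6, 3, -9) -> (-(-9), -(6), -(3)) = (9, -6, -3)

Answer: 9 -6 -3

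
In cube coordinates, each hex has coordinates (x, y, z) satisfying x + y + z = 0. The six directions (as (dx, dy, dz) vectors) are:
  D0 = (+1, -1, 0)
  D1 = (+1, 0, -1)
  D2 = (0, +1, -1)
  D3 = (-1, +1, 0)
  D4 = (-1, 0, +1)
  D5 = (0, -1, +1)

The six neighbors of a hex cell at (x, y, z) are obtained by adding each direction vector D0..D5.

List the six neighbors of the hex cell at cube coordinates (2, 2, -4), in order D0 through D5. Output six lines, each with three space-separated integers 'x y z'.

Answer: 3 1 -4
3 2 -5
2 3 -5
1 3 -4
1 2 -3
2 1 -3

Derivation:
Center: (2, 2, -4). Add each direction:
  D0: (2, 2, -4) + (1, -1, 0) = (3, 1, -4)
  D1: (2, 2, -4) + (1, 0, -1) = (3, 2, -5)
  D2: (2, 2, -4) + (0, 1, -1) = (2, 3, -5)
  D3: (2, 2, -4) + (-1, 1, 0) = (1, 3, -4)
  D4: (2, 2, -4) + (-1, 0, 1) = (1, 2, -3)
  D5: (2, 2, -4) + (0, -1, 1) = (2, 1, -3)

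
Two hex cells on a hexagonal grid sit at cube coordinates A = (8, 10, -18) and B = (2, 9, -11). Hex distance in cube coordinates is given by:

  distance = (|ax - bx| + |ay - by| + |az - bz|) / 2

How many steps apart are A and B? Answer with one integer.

|ax - bx| = |8 - 2| = 6
|ay - by| = |10 - 9| = 1
|az - bz| = |-18 - (-11)| = 7
distance = (6 + 1 + 7) / 2 = 14 / 2 = 7

Answer: 7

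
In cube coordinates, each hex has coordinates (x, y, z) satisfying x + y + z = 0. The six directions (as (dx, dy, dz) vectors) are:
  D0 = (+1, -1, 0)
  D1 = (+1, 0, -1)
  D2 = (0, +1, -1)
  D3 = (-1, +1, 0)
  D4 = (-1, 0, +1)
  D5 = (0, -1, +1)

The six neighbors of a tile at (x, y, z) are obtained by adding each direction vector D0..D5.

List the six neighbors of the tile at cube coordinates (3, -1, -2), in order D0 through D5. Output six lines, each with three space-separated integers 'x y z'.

Answer: 4 -2 -2
4 -1 -3
3 0 -3
2 0 -2
2 -1 -1
3 -2 -1

Derivation:
Center: (3, -1, -2). Add each direction:
  D0: (3, -1, -2) + (1, -1, 0) = (4, -2, -2)
  D1: (3, -1, -2) + (1, 0, -1) = (4, -1, -3)
  D2: (3, -1, -2) + (0, 1, -1) = (3, 0, -3)
  D3: (3, -1, -2) + (-1, 1, 0) = (2, 0, -2)
  D4: (3, -1, -2) + (-1, 0, 1) = (2, -1, -1)
  D5: (3, -1, -2) + (0, -1, 1) = (3, -2, -1)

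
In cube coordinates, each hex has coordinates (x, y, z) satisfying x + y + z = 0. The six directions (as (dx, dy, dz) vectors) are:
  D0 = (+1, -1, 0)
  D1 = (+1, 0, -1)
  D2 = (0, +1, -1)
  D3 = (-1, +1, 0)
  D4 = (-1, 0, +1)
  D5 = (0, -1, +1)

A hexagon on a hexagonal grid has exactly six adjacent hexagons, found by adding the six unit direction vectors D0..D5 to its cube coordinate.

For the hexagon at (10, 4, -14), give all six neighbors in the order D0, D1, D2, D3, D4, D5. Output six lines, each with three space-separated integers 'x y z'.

Center: (10, 4, -14). Add each direction:
  D0: (10, 4, -14) + (1, -1, 0) = (11, 3, -14)
  D1: (10, 4, -14) + (1, 0, -1) = (11, 4, -15)
  D2: (10, 4, -14) + (0, 1, -1) = (10, 5, -15)
  D3: (10, 4, -14) + (-1, 1, 0) = (9, 5, -14)
  D4: (10, 4, -14) + (-1, 0, 1) = (9, 4, -13)
  D5: (10, 4, -14) + (0, -1, 1) = (10, 3, -13)

Answer: 11 3 -14
11 4 -15
10 5 -15
9 5 -14
9 4 -13
10 3 -13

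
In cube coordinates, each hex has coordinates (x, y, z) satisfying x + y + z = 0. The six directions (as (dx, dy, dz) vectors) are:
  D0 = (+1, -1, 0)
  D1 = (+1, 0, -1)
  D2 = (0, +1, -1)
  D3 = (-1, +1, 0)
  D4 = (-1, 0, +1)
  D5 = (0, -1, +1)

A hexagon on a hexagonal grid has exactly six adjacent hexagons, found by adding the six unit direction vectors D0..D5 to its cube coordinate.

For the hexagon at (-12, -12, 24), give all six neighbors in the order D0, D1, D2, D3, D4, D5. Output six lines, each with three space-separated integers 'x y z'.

Answer: -11 -13 24
-11 -12 23
-12 -11 23
-13 -11 24
-13 -12 25
-12 -13 25

Derivation:
Center: (-12, -12, 24). Add each direction:
  D0: (-12, -12, 24) + (1, -1, 0) = (-11, -13, 24)
  D1: (-12, -12, 24) + (1, 0, -1) = (-11, -12, 23)
  D2: (-12, -12, 24) + (0, 1, -1) = (-12, -11, 23)
  D3: (-12, -12, 24) + (-1, 1, 0) = (-13, -11, 24)
  D4: (-12, -12, 24) + (-1, 0, 1) = (-13, -12, 25)
  D5: (-12, -12, 24) + (0, -1, 1) = (-12, -13, 25)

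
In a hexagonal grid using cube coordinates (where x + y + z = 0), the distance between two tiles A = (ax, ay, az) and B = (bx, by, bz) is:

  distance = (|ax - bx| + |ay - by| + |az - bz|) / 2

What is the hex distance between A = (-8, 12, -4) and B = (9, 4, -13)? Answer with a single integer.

Answer: 17

Derivation:
|ax - bx| = |-8 - 9| = 17
|ay - by| = |12 - 4| = 8
|az - bz| = |-4 - (-13)| = 9
distance = (17 + 8 + 9) / 2 = 34 / 2 = 17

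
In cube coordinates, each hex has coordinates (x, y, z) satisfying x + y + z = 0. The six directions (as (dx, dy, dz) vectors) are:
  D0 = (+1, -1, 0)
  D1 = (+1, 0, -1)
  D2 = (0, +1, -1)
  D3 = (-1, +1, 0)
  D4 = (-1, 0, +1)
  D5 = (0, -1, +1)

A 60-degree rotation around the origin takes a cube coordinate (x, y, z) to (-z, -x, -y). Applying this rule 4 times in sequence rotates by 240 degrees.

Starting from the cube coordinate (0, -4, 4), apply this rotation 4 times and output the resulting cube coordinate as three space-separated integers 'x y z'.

Answer: 4 0 -4

Derivation:
Start: (0, -4, 4)
Step 1: (0, -4, 4) -> (-(4), -(0), -(-4)) = (-4, 0, 4)
Step 2: (-4, 0, 4) -> (-(4), -(-4), -(0)) = (-4, 4, 0)
Step 3: (-4, 4, 0) -> (-(0), -(-4), -(4)) = (0, 4, -4)
Step 4: (0, 4, -4) -> (-(-4), -(0), -(4)) = (4, 0, -4)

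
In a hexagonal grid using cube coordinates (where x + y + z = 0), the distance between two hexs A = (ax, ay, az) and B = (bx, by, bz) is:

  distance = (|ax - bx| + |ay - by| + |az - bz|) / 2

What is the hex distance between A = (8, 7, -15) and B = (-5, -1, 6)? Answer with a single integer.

Answer: 21

Derivation:
|ax - bx| = |8 - (-5)| = 13
|ay - by| = |7 - (-1)| = 8
|az - bz| = |-15 - 6| = 21
distance = (13 + 8 + 21) / 2 = 42 / 2 = 21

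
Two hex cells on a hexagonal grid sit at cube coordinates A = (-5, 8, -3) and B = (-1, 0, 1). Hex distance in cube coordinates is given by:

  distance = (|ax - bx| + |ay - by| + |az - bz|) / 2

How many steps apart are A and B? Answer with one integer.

Answer: 8

Derivation:
|ax - bx| = |-5 - (-1)| = 4
|ay - by| = |8 - 0| = 8
|az - bz| = |-3 - 1| = 4
distance = (4 + 8 + 4) / 2 = 16 / 2 = 8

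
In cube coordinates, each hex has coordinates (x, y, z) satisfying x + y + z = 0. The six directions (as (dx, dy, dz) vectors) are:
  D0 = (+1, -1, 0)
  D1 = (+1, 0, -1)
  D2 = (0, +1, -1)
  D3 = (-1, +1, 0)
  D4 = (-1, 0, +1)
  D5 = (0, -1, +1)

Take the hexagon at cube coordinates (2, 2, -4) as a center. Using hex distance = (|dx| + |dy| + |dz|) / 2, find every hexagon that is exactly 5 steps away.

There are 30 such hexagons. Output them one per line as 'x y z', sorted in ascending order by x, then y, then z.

Answer: -3 2 1
-3 3 0
-3 4 -1
-3 5 -2
-3 6 -3
-3 7 -4
-2 1 1
-2 7 -5
-1 0 1
-1 7 -6
0 -1 1
0 7 -7
1 -2 1
1 7 -8
2 -3 1
2 7 -9
3 -3 0
3 6 -9
4 -3 -1
4 5 -9
5 -3 -2
5 4 -9
6 -3 -3
6 3 -9
7 -3 -4
7 -2 -5
7 -1 -6
7 0 -7
7 1 -8
7 2 -9

Derivation:
Walk ring at distance 5 from (2, 2, -4):
Start at center + D4*5 = (-3, 2, 1)
  hex 0: (-3, 2, 1)
  hex 1: (-2, 1, 1)
  hex 2: (-1, 0, 1)
  hex 3: (0, -1, 1)
  hex 4: (1, -2, 1)
  hex 5: (2, -3, 1)
  hex 6: (3, -3, 0)
  hex 7: (4, -3, -1)
  hex 8: (5, -3, -2)
  hex 9: (6, -3, -3)
  hex 10: (7, -3, -4)
  hex 11: (7, -2, -5)
  hex 12: (7, -1, -6)
  hex 13: (7, 0, -7)
  hex 14: (7, 1, -8)
  hex 15: (7, 2, -9)
  hex 16: (6, 3, -9)
  hex 17: (5, 4, -9)
  hex 18: (4, 5, -9)
  hex 19: (3, 6, -9)
  hex 20: (2, 7, -9)
  hex 21: (1, 7, -8)
  hex 22: (0, 7, -7)
  hex 23: (-1, 7, -6)
  hex 24: (-2, 7, -5)
  hex 25: (-3, 7, -4)
  hex 26: (-3, 6, -3)
  hex 27: (-3, 5, -2)
  hex 28: (-3, 4, -1)
  hex 29: (-3, 3, 0)
Sorted: 30 hexes.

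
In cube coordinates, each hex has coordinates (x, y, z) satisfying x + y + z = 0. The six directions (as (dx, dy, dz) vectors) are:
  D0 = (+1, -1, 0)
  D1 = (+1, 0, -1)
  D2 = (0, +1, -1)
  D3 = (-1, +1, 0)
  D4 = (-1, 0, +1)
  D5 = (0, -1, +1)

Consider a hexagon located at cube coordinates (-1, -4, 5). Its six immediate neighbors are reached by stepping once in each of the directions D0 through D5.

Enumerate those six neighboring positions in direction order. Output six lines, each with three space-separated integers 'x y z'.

Answer: 0 -5 5
0 -4 4
-1 -3 4
-2 -3 5
-2 -4 6
-1 -5 6

Derivation:
Center: (-1, -4, 5). Add each direction:
  D0: (-1, -4, 5) + (1, -1, 0) = (0, -5, 5)
  D1: (-1, -4, 5) + (1, 0, -1) = (0, -4, 4)
  D2: (-1, -4, 5) + (0, 1, -1) = (-1, -3, 4)
  D3: (-1, -4, 5) + (-1, 1, 0) = (-2, -3, 5)
  D4: (-1, -4, 5) + (-1, 0, 1) = (-2, -4, 6)
  D5: (-1, -4, 5) + (0, -1, 1) = (-1, -5, 6)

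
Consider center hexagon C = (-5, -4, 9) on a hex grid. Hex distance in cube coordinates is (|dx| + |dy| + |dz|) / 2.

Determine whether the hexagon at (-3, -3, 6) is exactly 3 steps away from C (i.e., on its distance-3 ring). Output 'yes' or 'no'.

|px - cx| = |-3 - (-5)| = 2
|py - cy| = |-3 - (-4)| = 1
|pz - cz| = |6 - 9| = 3
distance = (2+1+3)/2 = 6/2 = 3
radius = 3; distance == radius -> yes

Answer: yes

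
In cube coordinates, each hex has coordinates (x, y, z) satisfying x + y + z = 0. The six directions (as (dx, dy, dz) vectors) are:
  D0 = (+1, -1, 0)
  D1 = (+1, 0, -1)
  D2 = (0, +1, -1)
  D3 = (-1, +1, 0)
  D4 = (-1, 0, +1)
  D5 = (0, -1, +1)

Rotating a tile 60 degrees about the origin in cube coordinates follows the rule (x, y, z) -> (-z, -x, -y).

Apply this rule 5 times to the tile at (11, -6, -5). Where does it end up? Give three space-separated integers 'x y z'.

Answer: 6 5 -11

Derivation:
Start: (11, -6, -5)
Step 1: (11, -6, -5) -> (-(-5), -(11), -(-6)) = (5, -11, 6)
Step 2: (5, -11, 6) -> (-(6), -(5), -(-11)) = (-6, -5, 11)
Step 3: (-6, -5, 11) -> (-(11), -(-6), -(-5)) = (-11, 6, 5)
Step 4: (-11, 6, 5) -> (-(5), -(-11), -(6)) = (-5, 11, -6)
Step 5: (-5, 11, -6) -> (-(-6), -(-5), -(11)) = (6, 5, -11)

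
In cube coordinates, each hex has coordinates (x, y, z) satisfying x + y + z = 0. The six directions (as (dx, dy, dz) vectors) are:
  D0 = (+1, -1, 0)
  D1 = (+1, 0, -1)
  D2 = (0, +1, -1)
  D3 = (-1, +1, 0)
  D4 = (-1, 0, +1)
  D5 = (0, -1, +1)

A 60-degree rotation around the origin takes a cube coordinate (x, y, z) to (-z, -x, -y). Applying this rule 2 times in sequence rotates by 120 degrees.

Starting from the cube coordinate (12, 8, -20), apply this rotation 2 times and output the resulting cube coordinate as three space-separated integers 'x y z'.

Start: (12, 8, -20)
Step 1: (12, 8, -20) -> (-(-20), -(12), -(8)) = (20, -12, -8)
Step 2: (20, -12, -8) -> (-(-8), -(20), -(-12)) = (8, -20, 12)

Answer: 8 -20 12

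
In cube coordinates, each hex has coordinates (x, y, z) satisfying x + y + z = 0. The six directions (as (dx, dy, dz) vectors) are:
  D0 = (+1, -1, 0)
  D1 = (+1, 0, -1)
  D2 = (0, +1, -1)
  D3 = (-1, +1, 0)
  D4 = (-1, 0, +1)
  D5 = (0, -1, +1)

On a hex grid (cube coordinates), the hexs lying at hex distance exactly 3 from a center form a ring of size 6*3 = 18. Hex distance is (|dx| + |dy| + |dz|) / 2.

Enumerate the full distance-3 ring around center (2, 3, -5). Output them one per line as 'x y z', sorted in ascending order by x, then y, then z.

Answer: -1 3 -2
-1 4 -3
-1 5 -4
-1 6 -5
0 2 -2
0 6 -6
1 1 -2
1 6 -7
2 0 -2
2 6 -8
3 0 -3
3 5 -8
4 0 -4
4 4 -8
5 0 -5
5 1 -6
5 2 -7
5 3 -8

Derivation:
Walk ring at distance 3 from (2, 3, -5):
Start at center + D4*3 = (-1, 3, -2)
  hex 0: (-1, 3, -2)
  hex 1: (0, 2, -2)
  hex 2: (1, 1, -2)
  hex 3: (2, 0, -2)
  hex 4: (3, 0, -3)
  hex 5: (4, 0, -4)
  hex 6: (5, 0, -5)
  hex 7: (5, 1, -6)
  hex 8: (5, 2, -7)
  hex 9: (5, 3, -8)
  hex 10: (4, 4, -8)
  hex 11: (3, 5, -8)
  hex 12: (2, 6, -8)
  hex 13: (1, 6, -7)
  hex 14: (0, 6, -6)
  hex 15: (-1, 6, -5)
  hex 16: (-1, 5, -4)
  hex 17: (-1, 4, -3)
Sorted: 18 hexes.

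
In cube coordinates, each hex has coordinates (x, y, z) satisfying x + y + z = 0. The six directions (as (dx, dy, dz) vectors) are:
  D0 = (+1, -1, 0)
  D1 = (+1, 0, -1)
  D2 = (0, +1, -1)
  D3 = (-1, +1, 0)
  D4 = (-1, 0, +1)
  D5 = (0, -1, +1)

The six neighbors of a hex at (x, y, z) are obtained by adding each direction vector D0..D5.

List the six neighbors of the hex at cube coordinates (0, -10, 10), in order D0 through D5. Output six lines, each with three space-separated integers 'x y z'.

Center: (0, -10, 10). Add each direction:
  D0: (0, -10, 10) + (1, -1, 0) = (1, -11, 10)
  D1: (0, -10, 10) + (1, 0, -1) = (1, -10, 9)
  D2: (0, -10, 10) + (0, 1, -1) = (0, -9, 9)
  D3: (0, -10, 10) + (-1, 1, 0) = (-1, -9, 10)
  D4: (0, -10, 10) + (-1, 0, 1) = (-1, -10, 11)
  D5: (0, -10, 10) + (0, -1, 1) = (0, -11, 11)

Answer: 1 -11 10
1 -10 9
0 -9 9
-1 -9 10
-1 -10 11
0 -11 11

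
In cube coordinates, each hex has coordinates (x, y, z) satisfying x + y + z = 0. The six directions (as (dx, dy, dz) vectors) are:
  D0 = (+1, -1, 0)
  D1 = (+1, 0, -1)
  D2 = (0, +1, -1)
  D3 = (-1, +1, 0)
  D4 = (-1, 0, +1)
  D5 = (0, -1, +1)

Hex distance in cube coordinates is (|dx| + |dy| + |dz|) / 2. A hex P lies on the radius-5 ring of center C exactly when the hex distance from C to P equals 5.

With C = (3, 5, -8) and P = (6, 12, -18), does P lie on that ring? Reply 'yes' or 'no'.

Answer: no

Derivation:
|px - cx| = |6 - 3| = 3
|py - cy| = |12 - 5| = 7
|pz - cz| = |-18 - (-8)| = 10
distance = (3+7+10)/2 = 20/2 = 10
radius = 5; distance != radius -> no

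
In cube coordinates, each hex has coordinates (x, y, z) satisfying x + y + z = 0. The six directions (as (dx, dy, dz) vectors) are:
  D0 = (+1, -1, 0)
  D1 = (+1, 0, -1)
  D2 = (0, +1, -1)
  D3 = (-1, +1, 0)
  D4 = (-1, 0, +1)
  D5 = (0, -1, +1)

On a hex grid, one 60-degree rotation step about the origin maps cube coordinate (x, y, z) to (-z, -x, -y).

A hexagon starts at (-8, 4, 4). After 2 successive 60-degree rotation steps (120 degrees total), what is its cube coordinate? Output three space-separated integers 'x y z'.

Answer: 4 4 -8

Derivation:
Start: (-8, 4, 4)
Step 1: (-8, 4, 4) -> (-(4), -(-8), -(4)) = (-4, 8, -4)
Step 2: (-4, 8, -4) -> (-(-4), -(-4), -(8)) = (4, 4, -8)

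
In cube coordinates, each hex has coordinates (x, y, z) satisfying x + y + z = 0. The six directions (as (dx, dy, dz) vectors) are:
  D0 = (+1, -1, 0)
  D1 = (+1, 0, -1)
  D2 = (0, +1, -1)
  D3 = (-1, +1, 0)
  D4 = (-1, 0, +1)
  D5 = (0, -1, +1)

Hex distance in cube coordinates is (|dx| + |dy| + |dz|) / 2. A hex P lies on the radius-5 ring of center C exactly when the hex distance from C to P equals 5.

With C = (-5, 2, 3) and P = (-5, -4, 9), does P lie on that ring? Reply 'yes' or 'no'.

Answer: no

Derivation:
|px - cx| = |-5 - (-5)| = 0
|py - cy| = |-4 - 2| = 6
|pz - cz| = |9 - 3| = 6
distance = (0+6+6)/2 = 12/2 = 6
radius = 5; distance != radius -> no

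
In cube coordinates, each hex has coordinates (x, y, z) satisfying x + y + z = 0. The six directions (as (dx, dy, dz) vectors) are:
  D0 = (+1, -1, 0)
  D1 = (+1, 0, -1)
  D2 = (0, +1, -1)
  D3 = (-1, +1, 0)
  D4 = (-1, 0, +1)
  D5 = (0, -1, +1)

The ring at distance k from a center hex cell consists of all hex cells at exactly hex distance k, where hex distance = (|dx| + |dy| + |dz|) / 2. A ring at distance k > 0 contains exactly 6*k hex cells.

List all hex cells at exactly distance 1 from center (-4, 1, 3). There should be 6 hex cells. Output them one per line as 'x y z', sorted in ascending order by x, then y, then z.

Answer: -5 1 4
-5 2 3
-4 0 4
-4 2 2
-3 0 3
-3 1 2

Derivation:
Walk ring at distance 1 from (-4, 1, 3):
Start at center + D4*1 = (-5, 1, 4)
  hex 0: (-5, 1, 4)
  hex 1: (-4, 0, 4)
  hex 2: (-3, 0, 3)
  hex 3: (-3, 1, 2)
  hex 4: (-4, 2, 2)
  hex 5: (-5, 2, 3)
Sorted: 6 hexes.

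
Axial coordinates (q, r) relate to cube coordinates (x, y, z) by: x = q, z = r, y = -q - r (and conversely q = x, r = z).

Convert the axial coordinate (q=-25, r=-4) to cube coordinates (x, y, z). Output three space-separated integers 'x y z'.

Answer: -25 29 -4

Derivation:
x = q = -25
z = r = -4
y = -x - z = -(-25) - (-4) = 29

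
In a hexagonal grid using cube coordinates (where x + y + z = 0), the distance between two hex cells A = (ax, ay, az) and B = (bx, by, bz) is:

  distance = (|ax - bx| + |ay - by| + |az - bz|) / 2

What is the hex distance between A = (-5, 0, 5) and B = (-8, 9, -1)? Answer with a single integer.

|ax - bx| = |-5 - (-8)| = 3
|ay - by| = |0 - 9| = 9
|az - bz| = |5 - (-1)| = 6
distance = (3 + 9 + 6) / 2 = 18 / 2 = 9

Answer: 9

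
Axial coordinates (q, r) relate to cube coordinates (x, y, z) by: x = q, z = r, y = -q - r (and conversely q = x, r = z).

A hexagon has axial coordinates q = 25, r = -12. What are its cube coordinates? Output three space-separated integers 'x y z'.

x = q = 25
z = r = -12
y = -x - z = -(25) - (-12) = -13

Answer: 25 -13 -12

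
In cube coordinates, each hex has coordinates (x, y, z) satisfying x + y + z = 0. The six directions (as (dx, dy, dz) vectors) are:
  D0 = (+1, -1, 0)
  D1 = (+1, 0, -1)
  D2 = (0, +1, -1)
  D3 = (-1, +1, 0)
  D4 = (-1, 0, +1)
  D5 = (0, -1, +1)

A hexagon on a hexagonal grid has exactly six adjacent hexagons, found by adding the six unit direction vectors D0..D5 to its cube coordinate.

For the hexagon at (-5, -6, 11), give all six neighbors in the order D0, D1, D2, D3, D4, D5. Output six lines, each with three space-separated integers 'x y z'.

Center: (-5, -6, 11). Add each direction:
  D0: (-5, -6, 11) + (1, -1, 0) = (-4, -7, 11)
  D1: (-5, -6, 11) + (1, 0, -1) = (-4, -6, 10)
  D2: (-5, -6, 11) + (0, 1, -1) = (-5, -5, 10)
  D3: (-5, -6, 11) + (-1, 1, 0) = (-6, -5, 11)
  D4: (-5, -6, 11) + (-1, 0, 1) = (-6, -6, 12)
  D5: (-5, -6, 11) + (0, -1, 1) = (-5, -7, 12)

Answer: -4 -7 11
-4 -6 10
-5 -5 10
-6 -5 11
-6 -6 12
-5 -7 12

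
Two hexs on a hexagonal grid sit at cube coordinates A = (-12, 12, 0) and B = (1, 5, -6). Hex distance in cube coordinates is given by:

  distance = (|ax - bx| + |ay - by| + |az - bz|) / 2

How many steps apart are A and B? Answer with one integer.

|ax - bx| = |-12 - 1| = 13
|ay - by| = |12 - 5| = 7
|az - bz| = |0 - (-6)| = 6
distance = (13 + 7 + 6) / 2 = 26 / 2 = 13

Answer: 13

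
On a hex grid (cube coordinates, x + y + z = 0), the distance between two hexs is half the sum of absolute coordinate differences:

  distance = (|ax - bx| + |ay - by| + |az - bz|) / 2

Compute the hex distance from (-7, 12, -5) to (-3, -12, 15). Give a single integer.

|ax - bx| = |-7 - (-3)| = 4
|ay - by| = |12 - (-12)| = 24
|az - bz| = |-5 - 15| = 20
distance = (4 + 24 + 20) / 2 = 48 / 2 = 24

Answer: 24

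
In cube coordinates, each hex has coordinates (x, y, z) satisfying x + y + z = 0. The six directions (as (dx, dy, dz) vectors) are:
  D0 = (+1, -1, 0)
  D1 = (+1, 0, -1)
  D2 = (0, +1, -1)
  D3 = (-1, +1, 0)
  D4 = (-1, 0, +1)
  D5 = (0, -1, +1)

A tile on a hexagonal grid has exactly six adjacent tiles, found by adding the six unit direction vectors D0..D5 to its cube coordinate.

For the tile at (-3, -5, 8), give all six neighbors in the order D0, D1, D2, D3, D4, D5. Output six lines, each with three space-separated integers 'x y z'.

Center: (-3, -5, 8). Add each direction:
  D0: (-3, -5, 8) + (1, -1, 0) = (-2, -6, 8)
  D1: (-3, -5, 8) + (1, 0, -1) = (-2, -5, 7)
  D2: (-3, -5, 8) + (0, 1, -1) = (-3, -4, 7)
  D3: (-3, -5, 8) + (-1, 1, 0) = (-4, -4, 8)
  D4: (-3, -5, 8) + (-1, 0, 1) = (-4, -5, 9)
  D5: (-3, -5, 8) + (0, -1, 1) = (-3, -6, 9)

Answer: -2 -6 8
-2 -5 7
-3 -4 7
-4 -4 8
-4 -5 9
-3 -6 9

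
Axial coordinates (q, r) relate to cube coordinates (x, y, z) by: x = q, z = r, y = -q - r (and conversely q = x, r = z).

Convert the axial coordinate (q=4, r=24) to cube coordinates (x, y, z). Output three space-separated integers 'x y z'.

Answer: 4 -28 24

Derivation:
x = q = 4
z = r = 24
y = -x - z = -(4) - (24) = -28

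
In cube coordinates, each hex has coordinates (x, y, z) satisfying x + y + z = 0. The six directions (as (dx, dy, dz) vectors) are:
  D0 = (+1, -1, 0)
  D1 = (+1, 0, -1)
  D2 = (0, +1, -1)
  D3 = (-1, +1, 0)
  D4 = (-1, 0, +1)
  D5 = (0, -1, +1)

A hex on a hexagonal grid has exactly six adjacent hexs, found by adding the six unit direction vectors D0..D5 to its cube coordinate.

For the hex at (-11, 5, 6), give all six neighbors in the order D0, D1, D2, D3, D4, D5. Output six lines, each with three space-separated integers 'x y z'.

Answer: -10 4 6
-10 5 5
-11 6 5
-12 6 6
-12 5 7
-11 4 7

Derivation:
Center: (-11, 5, 6). Add each direction:
  D0: (-11, 5, 6) + (1, -1, 0) = (-10, 4, 6)
  D1: (-11, 5, 6) + (1, 0, -1) = (-10, 5, 5)
  D2: (-11, 5, 6) + (0, 1, -1) = (-11, 6, 5)
  D3: (-11, 5, 6) + (-1, 1, 0) = (-12, 6, 6)
  D4: (-11, 5, 6) + (-1, 0, 1) = (-12, 5, 7)
  D5: (-11, 5, 6) + (0, -1, 1) = (-11, 4, 7)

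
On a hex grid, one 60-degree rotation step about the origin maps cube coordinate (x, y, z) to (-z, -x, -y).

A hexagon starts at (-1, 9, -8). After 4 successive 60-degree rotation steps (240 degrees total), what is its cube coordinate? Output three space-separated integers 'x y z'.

Answer: -8 -1 9

Derivation:
Start: (-1, 9, -8)
Step 1: (-1, 9, -8) -> (-(-8), -(-1), -(9)) = (8, 1, -9)
Step 2: (8, 1, -9) -> (-(-9), -(8), -(1)) = (9, -8, -1)
Step 3: (9, -8, -1) -> (-(-1), -(9), -(-8)) = (1, -9, 8)
Step 4: (1, -9, 8) -> (-(8), -(1), -(-9)) = (-8, -1, 9)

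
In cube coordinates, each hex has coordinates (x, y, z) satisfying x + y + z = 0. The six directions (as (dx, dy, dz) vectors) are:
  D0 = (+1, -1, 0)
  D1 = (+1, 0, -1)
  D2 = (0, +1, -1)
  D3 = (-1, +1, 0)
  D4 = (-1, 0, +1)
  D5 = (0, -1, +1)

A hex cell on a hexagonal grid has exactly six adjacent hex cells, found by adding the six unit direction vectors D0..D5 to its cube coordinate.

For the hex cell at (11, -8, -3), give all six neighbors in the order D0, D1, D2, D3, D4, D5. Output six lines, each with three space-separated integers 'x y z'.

Center: (11, -8, -3). Add each direction:
  D0: (11, -8, -3) + (1, -1, 0) = (12, -9, -3)
  D1: (11, -8, -3) + (1, 0, -1) = (12, -8, -4)
  D2: (11, -8, -3) + (0, 1, -1) = (11, -7, -4)
  D3: (11, -8, -3) + (-1, 1, 0) = (10, -7, -3)
  D4: (11, -8, -3) + (-1, 0, 1) = (10, -8, -2)
  D5: (11, -8, -3) + (0, -1, 1) = (11, -9, -2)

Answer: 12 -9 -3
12 -8 -4
11 -7 -4
10 -7 -3
10 -8 -2
11 -9 -2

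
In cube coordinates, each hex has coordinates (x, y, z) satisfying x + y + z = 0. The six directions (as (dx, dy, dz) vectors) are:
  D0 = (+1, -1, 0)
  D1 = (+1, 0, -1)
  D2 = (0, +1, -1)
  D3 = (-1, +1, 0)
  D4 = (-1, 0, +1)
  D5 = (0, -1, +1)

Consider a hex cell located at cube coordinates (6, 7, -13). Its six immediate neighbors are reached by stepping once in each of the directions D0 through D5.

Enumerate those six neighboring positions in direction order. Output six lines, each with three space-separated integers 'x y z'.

Answer: 7 6 -13
7 7 -14
6 8 -14
5 8 -13
5 7 -12
6 6 -12

Derivation:
Center: (6, 7, -13). Add each direction:
  D0: (6, 7, -13) + (1, -1, 0) = (7, 6, -13)
  D1: (6, 7, -13) + (1, 0, -1) = (7, 7, -14)
  D2: (6, 7, -13) + (0, 1, -1) = (6, 8, -14)
  D3: (6, 7, -13) + (-1, 1, 0) = (5, 8, -13)
  D4: (6, 7, -13) + (-1, 0, 1) = (5, 7, -12)
  D5: (6, 7, -13) + (0, -1, 1) = (6, 6, -12)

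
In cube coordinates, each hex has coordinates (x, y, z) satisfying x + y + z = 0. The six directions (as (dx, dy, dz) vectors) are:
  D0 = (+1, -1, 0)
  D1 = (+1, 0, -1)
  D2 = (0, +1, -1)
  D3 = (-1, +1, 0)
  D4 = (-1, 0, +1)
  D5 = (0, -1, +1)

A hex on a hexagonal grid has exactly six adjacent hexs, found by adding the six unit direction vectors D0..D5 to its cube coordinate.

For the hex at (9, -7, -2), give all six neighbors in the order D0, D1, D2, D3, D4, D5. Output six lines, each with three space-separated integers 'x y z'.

Center: (9, -7, -2). Add each direction:
  D0: (9, -7, -2) + (1, -1, 0) = (10, -8, -2)
  D1: (9, -7, -2) + (1, 0, -1) = (10, -7, -3)
  D2: (9, -7, -2) + (0, 1, -1) = (9, -6, -3)
  D3: (9, -7, -2) + (-1, 1, 0) = (8, -6, -2)
  D4: (9, -7, -2) + (-1, 0, 1) = (8, -7, -1)
  D5: (9, -7, -2) + (0, -1, 1) = (9, -8, -1)

Answer: 10 -8 -2
10 -7 -3
9 -6 -3
8 -6 -2
8 -7 -1
9 -8 -1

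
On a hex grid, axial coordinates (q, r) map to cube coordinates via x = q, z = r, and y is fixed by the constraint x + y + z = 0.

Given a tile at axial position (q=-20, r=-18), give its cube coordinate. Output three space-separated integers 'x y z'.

Answer: -20 38 -18

Derivation:
x = q = -20
z = r = -18
y = -x - z = -(-20) - (-18) = 38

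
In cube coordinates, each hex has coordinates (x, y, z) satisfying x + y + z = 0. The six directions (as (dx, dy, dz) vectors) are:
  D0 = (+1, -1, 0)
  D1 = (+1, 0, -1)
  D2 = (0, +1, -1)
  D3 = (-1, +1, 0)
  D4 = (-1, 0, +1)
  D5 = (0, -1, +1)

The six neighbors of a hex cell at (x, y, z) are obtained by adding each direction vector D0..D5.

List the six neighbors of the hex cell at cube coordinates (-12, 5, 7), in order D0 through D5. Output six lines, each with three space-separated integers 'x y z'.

Answer: -11 4 7
-11 5 6
-12 6 6
-13 6 7
-13 5 8
-12 4 8

Derivation:
Center: (-12, 5, 7). Add each direction:
  D0: (-12, 5, 7) + (1, -1, 0) = (-11, 4, 7)
  D1: (-12, 5, 7) + (1, 0, -1) = (-11, 5, 6)
  D2: (-12, 5, 7) + (0, 1, -1) = (-12, 6, 6)
  D3: (-12, 5, 7) + (-1, 1, 0) = (-13, 6, 7)
  D4: (-12, 5, 7) + (-1, 0, 1) = (-13, 5, 8)
  D5: (-12, 5, 7) + (0, -1, 1) = (-12, 4, 8)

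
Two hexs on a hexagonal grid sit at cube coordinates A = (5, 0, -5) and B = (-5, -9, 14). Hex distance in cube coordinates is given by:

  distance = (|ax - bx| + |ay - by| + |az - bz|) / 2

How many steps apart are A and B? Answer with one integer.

Answer: 19

Derivation:
|ax - bx| = |5 - (-5)| = 10
|ay - by| = |0 - (-9)| = 9
|az - bz| = |-5 - 14| = 19
distance = (10 + 9 + 19) / 2 = 38 / 2 = 19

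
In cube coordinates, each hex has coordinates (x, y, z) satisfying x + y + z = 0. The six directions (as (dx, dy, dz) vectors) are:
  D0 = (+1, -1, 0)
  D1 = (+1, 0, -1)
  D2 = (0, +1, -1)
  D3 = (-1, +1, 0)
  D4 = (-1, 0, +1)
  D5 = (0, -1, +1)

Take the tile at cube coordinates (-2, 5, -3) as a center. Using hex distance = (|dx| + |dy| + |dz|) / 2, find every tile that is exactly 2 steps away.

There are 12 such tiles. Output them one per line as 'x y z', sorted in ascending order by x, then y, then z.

Answer: -4 5 -1
-4 6 -2
-4 7 -3
-3 4 -1
-3 7 -4
-2 3 -1
-2 7 -5
-1 3 -2
-1 6 -5
0 3 -3
0 4 -4
0 5 -5

Derivation:
Walk ring at distance 2 from (-2, 5, -3):
Start at center + D4*2 = (-4, 5, -1)
  hex 0: (-4, 5, -1)
  hex 1: (-3, 4, -1)
  hex 2: (-2, 3, -1)
  hex 3: (-1, 3, -2)
  hex 4: (0, 3, -3)
  hex 5: (0, 4, -4)
  hex 6: (0, 5, -5)
  hex 7: (-1, 6, -5)
  hex 8: (-2, 7, -5)
  hex 9: (-3, 7, -4)
  hex 10: (-4, 7, -3)
  hex 11: (-4, 6, -2)
Sorted: 12 hexes.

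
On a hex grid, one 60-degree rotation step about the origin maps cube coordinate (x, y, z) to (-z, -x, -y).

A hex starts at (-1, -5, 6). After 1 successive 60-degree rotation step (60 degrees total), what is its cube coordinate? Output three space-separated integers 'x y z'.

Start: (-1, -5, 6)
Step 1: (-1, -5, 6) -> (-(6), -(-1), -(-5)) = (-6, 1, 5)

Answer: -6 1 5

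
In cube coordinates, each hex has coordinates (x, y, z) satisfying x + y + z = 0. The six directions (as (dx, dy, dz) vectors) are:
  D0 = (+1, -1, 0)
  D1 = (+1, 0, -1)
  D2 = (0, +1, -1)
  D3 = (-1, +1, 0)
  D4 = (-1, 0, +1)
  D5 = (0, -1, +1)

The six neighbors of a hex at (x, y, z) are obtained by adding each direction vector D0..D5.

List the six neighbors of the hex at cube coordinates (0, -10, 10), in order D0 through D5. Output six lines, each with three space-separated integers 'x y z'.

Answer: 1 -11 10
1 -10 9
0 -9 9
-1 -9 10
-1 -10 11
0 -11 11

Derivation:
Center: (0, -10, 10). Add each direction:
  D0: (0, -10, 10) + (1, -1, 0) = (1, -11, 10)
  D1: (0, -10, 10) + (1, 0, -1) = (1, -10, 9)
  D2: (0, -10, 10) + (0, 1, -1) = (0, -9, 9)
  D3: (0, -10, 10) + (-1, 1, 0) = (-1, -9, 10)
  D4: (0, -10, 10) + (-1, 0, 1) = (-1, -10, 11)
  D5: (0, -10, 10) + (0, -1, 1) = (0, -11, 11)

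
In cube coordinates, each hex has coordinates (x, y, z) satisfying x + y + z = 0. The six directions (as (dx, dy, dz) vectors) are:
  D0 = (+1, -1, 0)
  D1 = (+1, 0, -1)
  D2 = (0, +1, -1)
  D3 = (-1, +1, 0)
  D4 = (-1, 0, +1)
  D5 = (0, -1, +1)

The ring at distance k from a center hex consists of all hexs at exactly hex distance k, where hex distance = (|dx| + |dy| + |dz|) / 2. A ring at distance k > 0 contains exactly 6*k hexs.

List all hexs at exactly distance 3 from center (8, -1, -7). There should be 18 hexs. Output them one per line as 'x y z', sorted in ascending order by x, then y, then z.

Walk ring at distance 3 from (8, -1, -7):
Start at center + D4*3 = (5, -1, -4)
  hex 0: (5, -1, -4)
  hex 1: (6, -2, -4)
  hex 2: (7, -3, -4)
  hex 3: (8, -4, -4)
  hex 4: (9, -4, -5)
  hex 5: (10, -4, -6)
  hex 6: (11, -4, -7)
  hex 7: (11, -3, -8)
  hex 8: (11, -2, -9)
  hex 9: (11, -1, -10)
  hex 10: (10, 0, -10)
  hex 11: (9, 1, -10)
  hex 12: (8, 2, -10)
  hex 13: (7, 2, -9)
  hex 14: (6, 2, -8)
  hex 15: (5, 2, -7)
  hex 16: (5, 1, -6)
  hex 17: (5, 0, -5)
Sorted: 18 hexes.

Answer: 5 -1 -4
5 0 -5
5 1 -6
5 2 -7
6 -2 -4
6 2 -8
7 -3 -4
7 2 -9
8 -4 -4
8 2 -10
9 -4 -5
9 1 -10
10 -4 -6
10 0 -10
11 -4 -7
11 -3 -8
11 -2 -9
11 -1 -10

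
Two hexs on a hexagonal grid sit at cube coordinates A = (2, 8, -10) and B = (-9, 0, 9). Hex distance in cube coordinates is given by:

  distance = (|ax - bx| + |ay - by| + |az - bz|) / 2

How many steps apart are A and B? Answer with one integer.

Answer: 19

Derivation:
|ax - bx| = |2 - (-9)| = 11
|ay - by| = |8 - 0| = 8
|az - bz| = |-10 - 9| = 19
distance = (11 + 8 + 19) / 2 = 38 / 2 = 19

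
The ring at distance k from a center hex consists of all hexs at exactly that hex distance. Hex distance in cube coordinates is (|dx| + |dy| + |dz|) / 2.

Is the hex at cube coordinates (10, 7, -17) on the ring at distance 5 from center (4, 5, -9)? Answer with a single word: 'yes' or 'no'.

|px - cx| = |10 - 4| = 6
|py - cy| = |7 - 5| = 2
|pz - cz| = |-17 - (-9)| = 8
distance = (6+2+8)/2 = 16/2 = 8
radius = 5; distance != radius -> no

Answer: no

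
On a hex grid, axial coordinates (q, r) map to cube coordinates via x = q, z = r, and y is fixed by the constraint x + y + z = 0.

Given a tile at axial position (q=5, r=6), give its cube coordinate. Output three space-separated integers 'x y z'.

x = q = 5
z = r = 6
y = -x - z = -(5) - (6) = -11

Answer: 5 -11 6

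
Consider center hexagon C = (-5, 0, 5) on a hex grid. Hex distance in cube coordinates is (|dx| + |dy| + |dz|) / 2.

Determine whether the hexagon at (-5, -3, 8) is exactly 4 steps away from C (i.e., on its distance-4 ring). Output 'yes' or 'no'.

Answer: no

Derivation:
|px - cx| = |-5 - (-5)| = 0
|py - cy| = |-3 - 0| = 3
|pz - cz| = |8 - 5| = 3
distance = (0+3+3)/2 = 6/2 = 3
radius = 4; distance != radius -> no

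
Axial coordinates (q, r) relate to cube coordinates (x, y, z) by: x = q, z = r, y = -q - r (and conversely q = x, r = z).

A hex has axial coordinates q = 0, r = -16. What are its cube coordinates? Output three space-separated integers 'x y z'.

x = q = 0
z = r = -16
y = -x - z = -(0) - (-16) = 16

Answer: 0 16 -16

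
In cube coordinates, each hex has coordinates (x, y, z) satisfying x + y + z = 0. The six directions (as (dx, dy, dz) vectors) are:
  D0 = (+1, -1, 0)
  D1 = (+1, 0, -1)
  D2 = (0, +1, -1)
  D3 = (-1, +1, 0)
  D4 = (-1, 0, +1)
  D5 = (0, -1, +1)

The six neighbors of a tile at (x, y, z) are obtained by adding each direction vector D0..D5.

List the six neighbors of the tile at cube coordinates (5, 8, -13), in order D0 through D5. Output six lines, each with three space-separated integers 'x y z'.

Answer: 6 7 -13
6 8 -14
5 9 -14
4 9 -13
4 8 -12
5 7 -12

Derivation:
Center: (5, 8, -13). Add each direction:
  D0: (5, 8, -13) + (1, -1, 0) = (6, 7, -13)
  D1: (5, 8, -13) + (1, 0, -1) = (6, 8, -14)
  D2: (5, 8, -13) + (0, 1, -1) = (5, 9, -14)
  D3: (5, 8, -13) + (-1, 1, 0) = (4, 9, -13)
  D4: (5, 8, -13) + (-1, 0, 1) = (4, 8, -12)
  D5: (5, 8, -13) + (0, -1, 1) = (5, 7, -12)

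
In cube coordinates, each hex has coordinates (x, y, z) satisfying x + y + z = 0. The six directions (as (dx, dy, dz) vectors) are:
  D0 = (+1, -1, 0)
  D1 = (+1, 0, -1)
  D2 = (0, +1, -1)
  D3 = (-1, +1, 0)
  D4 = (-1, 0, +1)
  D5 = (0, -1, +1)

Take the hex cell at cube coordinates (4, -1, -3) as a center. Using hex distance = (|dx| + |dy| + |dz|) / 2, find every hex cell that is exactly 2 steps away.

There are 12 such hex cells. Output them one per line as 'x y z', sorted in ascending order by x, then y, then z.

Walk ring at distance 2 from (4, -1, -3):
Start at center + D4*2 = (2, -1, -1)
  hex 0: (2, -1, -1)
  hex 1: (3, -2, -1)
  hex 2: (4, -3, -1)
  hex 3: (5, -3, -2)
  hex 4: (6, -3, -3)
  hex 5: (6, -2, -4)
  hex 6: (6, -1, -5)
  hex 7: (5, 0, -5)
  hex 8: (4, 1, -5)
  hex 9: (3, 1, -4)
  hex 10: (2, 1, -3)
  hex 11: (2, 0, -2)
Sorted: 12 hexes.

Answer: 2 -1 -1
2 0 -2
2 1 -3
3 -2 -1
3 1 -4
4 -3 -1
4 1 -5
5 -3 -2
5 0 -5
6 -3 -3
6 -2 -4
6 -1 -5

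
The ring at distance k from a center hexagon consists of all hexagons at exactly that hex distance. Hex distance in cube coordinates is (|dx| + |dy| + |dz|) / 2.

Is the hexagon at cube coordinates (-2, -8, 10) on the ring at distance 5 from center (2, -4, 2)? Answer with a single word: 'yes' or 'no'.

Answer: no

Derivation:
|px - cx| = |-2 - 2| = 4
|py - cy| = |-8 - (-4)| = 4
|pz - cz| = |10 - 2| = 8
distance = (4+4+8)/2 = 16/2 = 8
radius = 5; distance != radius -> no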